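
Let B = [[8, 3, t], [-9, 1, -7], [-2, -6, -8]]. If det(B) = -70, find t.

t = 9

Expanding along the row containing t, det(B) is linear in t: det(B) = (56)·t + (-574).
Set (56)·t + (-574) = -70  ⇒  (56)·t = 504  ⇒  t = 9.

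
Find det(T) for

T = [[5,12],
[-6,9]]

det(T) = 5·9 − 12·(-6) = 45 − (-72) = 117

The determinant is 117.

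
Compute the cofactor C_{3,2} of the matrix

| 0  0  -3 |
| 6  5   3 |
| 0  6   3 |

-18

Delete row 3 and column 2; the remaining 2×2 submatrix is [0 -3; 6 3].
Its determinant is 0·3 − (-3)·6 = 18.
The cofactor carries sign (−1)^(3+2) = −1, so C_{3,2} = −(18) = -18.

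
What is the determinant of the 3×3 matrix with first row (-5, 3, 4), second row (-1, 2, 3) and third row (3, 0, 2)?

-11

Expand along column 2:
  − 3 · |-1 3; 3 2| = −3·(-2 − 9) = 33
  + 2 · |-5 4; 3 2| = 2·(-10 − 12) = -44
Sum: (33) + (-44) = -11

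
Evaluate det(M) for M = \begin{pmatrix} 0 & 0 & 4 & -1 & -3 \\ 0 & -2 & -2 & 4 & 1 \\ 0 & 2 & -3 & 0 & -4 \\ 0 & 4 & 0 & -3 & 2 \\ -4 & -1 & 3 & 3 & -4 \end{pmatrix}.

Expand along column 1 (it has 4 zeros):
  + (-4) · M_51   where M_51 = det([0 4 -1 -3; -2 -2 4 1; 2 -3 0 -4; 4 0 -3 2]) = 238
det = (+1)·(-4)·(238) = -952

|M| = -952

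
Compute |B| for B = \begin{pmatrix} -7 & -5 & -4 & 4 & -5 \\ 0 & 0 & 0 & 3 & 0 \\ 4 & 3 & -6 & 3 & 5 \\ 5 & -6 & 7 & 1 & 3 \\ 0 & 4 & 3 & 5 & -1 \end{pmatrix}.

det(B) = -18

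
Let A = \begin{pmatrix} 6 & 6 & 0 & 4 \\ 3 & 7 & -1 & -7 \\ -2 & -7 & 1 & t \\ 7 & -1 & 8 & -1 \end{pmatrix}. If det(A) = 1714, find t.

t = -1

Expanding along the column containing t, det(A) is linear in t: det(A) = (-144)·t + (1570).
Set (-144)·t + (1570) = 1714  ⇒  (-144)·t = 144  ⇒  t = -1.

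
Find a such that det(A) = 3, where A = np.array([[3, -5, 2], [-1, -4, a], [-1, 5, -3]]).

a = 3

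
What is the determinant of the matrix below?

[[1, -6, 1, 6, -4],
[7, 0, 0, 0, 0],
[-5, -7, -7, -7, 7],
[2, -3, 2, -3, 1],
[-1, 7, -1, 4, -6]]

-11760

Expand along row 2 (it has 4 zeros):
  − (7) · M_21   where M_21 = det([-6 1 6 -4; -7 -7 -7 7; -3 2 -3 1; 7 -1 4 -6]) = 1680
det = (-1)·(7)·(1680) = -11760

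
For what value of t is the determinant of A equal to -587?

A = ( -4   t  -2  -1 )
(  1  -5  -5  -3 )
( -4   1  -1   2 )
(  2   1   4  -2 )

t = 9

Expanding along the row containing t, det(A) is linear in t: det(A) = (-56)·t + (-83).
Set (-56)·t + (-83) = -587  ⇒  (-56)·t = -504  ⇒  t = 9.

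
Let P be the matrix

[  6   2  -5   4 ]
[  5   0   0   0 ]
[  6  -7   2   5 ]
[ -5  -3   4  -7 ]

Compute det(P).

Expand along row 2 (it has 3 zeros):
  − (5) · M_21   where M_21 = det([2 -5 4; -7 2 5; -3 4 -7]) = 164
det = (-1)·(5)·(164) = -820

|P| = -820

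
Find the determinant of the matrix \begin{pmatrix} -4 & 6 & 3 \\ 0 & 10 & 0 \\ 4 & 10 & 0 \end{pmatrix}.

Expand along column 3:
  + 3 · |0 10; 4 10| = 3·(0 − 40) = -120

-120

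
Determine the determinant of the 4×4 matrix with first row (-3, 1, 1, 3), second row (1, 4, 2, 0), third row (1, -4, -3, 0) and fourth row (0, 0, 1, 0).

24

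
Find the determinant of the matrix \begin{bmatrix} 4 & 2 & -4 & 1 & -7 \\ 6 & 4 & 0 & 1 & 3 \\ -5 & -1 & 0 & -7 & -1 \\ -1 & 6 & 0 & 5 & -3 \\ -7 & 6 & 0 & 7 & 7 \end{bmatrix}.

Expand along column 3 (it has 4 zeros):
  + (-4) · M_13   where M_13 = det([6 4 1 3; -5 -1 -7 -1; -1 6 5 -3; -7 6 7 7]) = 4616
det = (+1)·(-4)·(4616) = -18464

-18464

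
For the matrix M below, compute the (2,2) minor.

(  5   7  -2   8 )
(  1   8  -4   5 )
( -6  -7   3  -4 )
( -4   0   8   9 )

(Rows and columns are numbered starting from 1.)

Delete row 2 and column 2; the remaining 3×3 submatrix is [5 -2 8; -6 3 -4; -4 8 9].
Its determinant is -133.

-133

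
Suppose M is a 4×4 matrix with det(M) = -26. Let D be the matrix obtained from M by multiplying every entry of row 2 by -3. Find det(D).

Scaling one row by -3 multiplies the determinant by -3.
det(D) = (-3)·(-26) = 78

The determinant is 78.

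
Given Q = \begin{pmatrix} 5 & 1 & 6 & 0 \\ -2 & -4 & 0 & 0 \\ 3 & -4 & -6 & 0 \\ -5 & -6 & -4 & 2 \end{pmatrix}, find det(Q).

Expand along column 4 (it has 3 zeros):
  + (2) · M_44   where M_44 = det([5 1 6; -2 -4 0; 3 -4 -6]) = 228
det = (+1)·(2)·(228) = 456

|Q| = 456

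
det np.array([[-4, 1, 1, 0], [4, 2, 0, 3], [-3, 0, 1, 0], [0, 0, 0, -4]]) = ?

Expand along row 4 (it has 3 zeros):
  + (-4) · M_44   where M_44 = det([-4 1 1; 4 2 0; -3 0 1]) = -6
det = (+1)·(-4)·(-6) = 24

The determinant is 24.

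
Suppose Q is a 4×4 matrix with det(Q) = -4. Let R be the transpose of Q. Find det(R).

det(Qᵀ) = det(Q).
det(R) = (1)·(-4) = -4

det(R) = -4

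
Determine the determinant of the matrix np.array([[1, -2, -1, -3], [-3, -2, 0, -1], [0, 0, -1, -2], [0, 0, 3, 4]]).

The matrix is block upper-triangular with a 2×2 block and a 2×2 block on the diagonal, so its determinant equals the product of the determinants of the diagonal blocks.
det of the 2×2 block = -8
det of the 2×2 block = 2
det = (-8)·(2) = -16

The determinant is -16.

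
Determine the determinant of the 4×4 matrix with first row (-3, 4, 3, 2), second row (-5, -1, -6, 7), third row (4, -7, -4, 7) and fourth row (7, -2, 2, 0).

760

Expand along row 4 (it has 1 zero):
  − (7) · M_41   where M_41 = det([4 3 2; -1 -6 7; -7 -4 7]) = -258
  + (-2) · M_42   where M_42 = det([-3 3 2; -5 -6 7; 4 -4 7]) = 319
  − (2) · M_43   where M_43 = det([-3 4 2; -5 -1 7; 4 -7 7]) = 204
det = (-1)·(7)·(-258) + (+1)·(-2)·(319) + (-1)·(2)·(204) = 760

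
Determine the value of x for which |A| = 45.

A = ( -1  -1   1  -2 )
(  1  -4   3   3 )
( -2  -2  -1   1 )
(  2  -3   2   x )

Expanding along the row containing x, det(A) is linear in x: det(A) = (-15)·x + (75).
Set (-15)·x + (75) = 45  ⇒  (-15)·x = -30  ⇒  x = 2.

x = 2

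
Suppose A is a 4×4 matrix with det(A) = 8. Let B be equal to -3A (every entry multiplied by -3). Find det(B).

The determinant is 648.

For a 4×4 matrix, det(-3A) = (-3)^4·det(A) = 81·det(A).
det(B) = (81)·(8) = 648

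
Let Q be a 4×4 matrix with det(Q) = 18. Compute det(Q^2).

324

det(Q^2) = (det Q)^2 = (18)^2 = 324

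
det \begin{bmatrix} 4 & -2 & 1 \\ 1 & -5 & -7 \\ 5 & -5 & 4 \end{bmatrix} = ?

-122

Expand along column 1:
  + 4 · |-5 -7; -5 4| = 4·(-20 − 35) = -220
  − 1 · |-2 1; -5 4| = −1·(-8 − (-5)) = 3
  + 5 · |-2 1; -5 -7| = 5·(14 − (-5)) = 95
Sum: (-220) + (3) + (95) = -122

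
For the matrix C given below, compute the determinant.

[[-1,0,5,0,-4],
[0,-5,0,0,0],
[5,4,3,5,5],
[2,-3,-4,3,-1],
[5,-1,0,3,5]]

-1620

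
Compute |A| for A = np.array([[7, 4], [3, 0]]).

det(A) = 7·0 − 4·3 = 0 − 12 = -12

-12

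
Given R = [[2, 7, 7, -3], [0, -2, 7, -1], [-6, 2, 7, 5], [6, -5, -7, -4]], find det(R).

det(R) = -434

Expand along row 2 (it has 1 zero):
  + (-2) · M_22   where M_22 = det([2 7 -3; -6 7 5; 6 -7 -4]) = 56
  − (7) · M_23   where M_23 = det([2 7 -3; -6 2 5; 6 -5 -4]) = 22
  + (-1) · M_24   where M_24 = det([2 7 7; -6 2 7; 6 -5 -7]) = 168
det = (+1)·(-2)·(56) + (-1)·(7)·(22) + (+1)·(-1)·(168) = -434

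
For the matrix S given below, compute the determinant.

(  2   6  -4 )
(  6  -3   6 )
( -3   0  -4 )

Expand along column 2:
  − 6 · |6 6; -3 -4| = −6·(-24 − (-18)) = 36
  + (-3) · |2 -4; -3 -4| = (-3)·(-8 − 12) = 60
Sum: (36) + (60) = 96

The determinant is 96.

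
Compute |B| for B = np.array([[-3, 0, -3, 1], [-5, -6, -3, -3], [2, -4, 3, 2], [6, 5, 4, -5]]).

|B| = 76

Expand along row 1 (it has 1 zero):
  + (-3) · M_11   where M_11 = det([-6 -3 -3; -4 3 2; 5 4 -5]) = 261
  + (-3) · M_13   where M_13 = det([-5 -6 -3; 2 -4 2; 6 5 -5]) = -284
  − (1) · M_14   where M_14 = det([-5 -6 -3; 2 -4 3; 6 5 4]) = -7
det = (+1)·(-3)·(261) + (+1)·(-3)·(-284) + (-1)·(1)·(-7) = 76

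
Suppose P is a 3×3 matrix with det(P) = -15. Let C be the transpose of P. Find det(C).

|C| = -15

det(Pᵀ) = det(P).
det(C) = (1)·(-15) = -15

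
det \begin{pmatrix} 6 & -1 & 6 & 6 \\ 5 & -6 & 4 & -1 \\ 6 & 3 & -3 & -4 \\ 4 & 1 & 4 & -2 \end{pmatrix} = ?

Expand along row 1:
  + (6) · M_11   where M_11 = det([-6 4 -1; 3 -3 -4; 1 4 -2]) = -139
  − (-1) · M_12   where M_12 = det([5 4 -1; 6 -3 -4; 4 4 -2]) = 58
  + (6) · M_13   where M_13 = det([5 -6 -1; 6 3 -4; 4 1 -2]) = 20
  − (6) · M_14   where M_14 = det([5 -6 4; 6 3 -3; 4 1 4]) = 267
det = (+1)·(6)·(-139) + (-1)·(-1)·(58) + (+1)·(6)·(20) + (-1)·(6)·(267) = -2258

The determinant is -2258.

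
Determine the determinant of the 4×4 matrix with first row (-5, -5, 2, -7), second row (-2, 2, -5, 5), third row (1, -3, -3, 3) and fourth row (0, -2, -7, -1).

Expand along row 4 (it has 1 zero):
  + (-2) · M_42   where M_42 = det([-5 2 -7; -2 -5 5; 1 -3 3]) = -55
  − (-7) · M_43   where M_43 = det([-5 -5 -7; -2 2 5; 1 -3 3]) = -188
  + (-1) · M_44   where M_44 = det([-5 -5 2; -2 2 -5; 1 -3 -3]) = 168
det = (+1)·(-2)·(-55) + (-1)·(-7)·(-188) + (+1)·(-1)·(168) = -1374

-1374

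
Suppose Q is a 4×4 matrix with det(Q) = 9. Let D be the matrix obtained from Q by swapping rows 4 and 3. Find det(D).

-9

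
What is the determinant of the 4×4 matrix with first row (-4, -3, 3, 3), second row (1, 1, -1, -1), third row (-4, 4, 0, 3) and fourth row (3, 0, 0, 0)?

0

Expand along row 4 (it has 3 zeros):
  − (3) · M_41   where M_41 = det([-3 3 3; 1 -1 -1; 4 0 3]) = 0
det = (-1)·(3)·(0) = 0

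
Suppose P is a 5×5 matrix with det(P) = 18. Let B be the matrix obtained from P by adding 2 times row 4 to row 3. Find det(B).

Adding a multiple of one row to another leaves the determinant unchanged.
det(B) = (1)·(18) = 18

18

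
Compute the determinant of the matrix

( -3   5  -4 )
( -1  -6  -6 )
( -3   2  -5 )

Expand along column 1:
  + (-3) · |-6 -6; 2 -5| = (-3)·(30 − (-12)) = -126
  − (-1) · |5 -4; 2 -5| = −(-1)·(-25 − (-8)) = -17
  + (-3) · |5 -4; -6 -6| = (-3)·(-30 − 24) = 162
Sum: (-126) + (-17) + (162) = 19

19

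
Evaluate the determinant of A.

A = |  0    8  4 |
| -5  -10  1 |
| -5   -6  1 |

|A| = -80

Expand along row 1:
  − 8 · |-5 1; -5 1| = −8·(-5 − (-5)) = 0
  + 4 · |-5 -10; -5 -6| = 4·(30 − 50) = -80
Sum: (0) + (-80) = -80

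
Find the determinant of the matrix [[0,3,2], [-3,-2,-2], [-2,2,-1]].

The determinant is -17.

Expand along column 1:
  − (-3) · |3 2; 2 -1| = −(-3)·(-3 − 4) = -21
  + (-2) · |3 2; -2 -2| = (-2)·(-6 − (-4)) = 4
Sum: (-21) + (4) = -17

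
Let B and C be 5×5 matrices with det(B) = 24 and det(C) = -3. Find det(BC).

-72

det(BC) = det(B)·det(C) = (24)·(-3) = -72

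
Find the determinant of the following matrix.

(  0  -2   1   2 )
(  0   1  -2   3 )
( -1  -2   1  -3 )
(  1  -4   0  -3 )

Expand along column 1 (it has 2 zeros):
  + (-1) · M_31   where M_31 = det([-2 1 2; 1 -2 3; -4 0 -3]) = -37
  − (1) · M_41   where M_41 = det([-2 1 2; 1 -2 3; -2 1 -3]) = -15
det = (+1)·(-1)·(-37) + (-1)·(1)·(-15) = 52

52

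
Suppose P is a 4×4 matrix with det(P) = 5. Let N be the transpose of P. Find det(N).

det(Pᵀ) = det(P).
det(N) = (1)·(5) = 5

5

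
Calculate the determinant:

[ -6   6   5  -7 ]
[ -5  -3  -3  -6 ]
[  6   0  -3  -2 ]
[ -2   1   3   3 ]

109

Expand along row 3 (it has 1 zero):
  + (6) · M_31   where M_31 = det([6 5 -7; -3 -3 -6; 1 3 3]) = 111
  + (-3) · M_33   where M_33 = det([-6 6 -7; -5 -3 -6; -2 1 3]) = 257
  − (-2) · M_34   where M_34 = det([-6 6 5; -5 -3 -3; -2 1 3]) = 107
det = (+1)·(6)·(111) + (+1)·(-3)·(257) + (-1)·(-2)·(107) = 109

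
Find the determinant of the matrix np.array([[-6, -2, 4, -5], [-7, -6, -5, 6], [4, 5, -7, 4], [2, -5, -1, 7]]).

The determinant is -210.

Expand along row 1:
  + (-6) · M_11   where M_11 = det([-6 -5 6; 5 -7 4; -5 -1 7]) = 305
  − (-2) · M_12   where M_12 = det([-7 -5 6; 4 -7 4; 2 -1 7]) = 475
  + (4) · M_13   where M_13 = det([-7 -6 6; 4 5 4; 2 -5 7]) = -445
  − (-5) · M_14   where M_14 = det([-7 -6 -5; 4 5 -7; 2 -5 -1]) = 490
det = (+1)·(-6)·(305) + (-1)·(-2)·(475) + (+1)·(4)·(-445) + (-1)·(-5)·(490) = -210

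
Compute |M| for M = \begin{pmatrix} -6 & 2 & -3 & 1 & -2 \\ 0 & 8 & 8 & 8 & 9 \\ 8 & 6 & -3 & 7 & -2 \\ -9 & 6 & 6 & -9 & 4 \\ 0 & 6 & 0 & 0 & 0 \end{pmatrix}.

det(M) = -1848

Expand along row 5 (it has 4 zeros):
  − (6) · M_52   where M_52 = det([-6 -3 1 -2; 0 8 8 9; 8 -3 7 -2; -9 6 -9 4]) = 308
det = (-1)·(6)·(308) = -1848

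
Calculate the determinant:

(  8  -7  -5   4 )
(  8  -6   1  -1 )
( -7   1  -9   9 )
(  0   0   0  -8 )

The determinant is -1112.

Expand along row 4 (it has 3 zeros):
  + (-8) · M_44   where M_44 = det([8 -7 -5; 8 -6 1; -7 1 -9]) = 139
det = (+1)·(-8)·(139) = -1112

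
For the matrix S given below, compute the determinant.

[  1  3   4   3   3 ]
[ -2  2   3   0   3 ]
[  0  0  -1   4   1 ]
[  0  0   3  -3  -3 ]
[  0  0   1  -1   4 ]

|S| = -360

S is block upper-triangular with a 2×2 block and a 3×3 block on the diagonal, so its determinant equals the product of the determinants of the diagonal blocks.
det of the 2×2 block = 8
det of the 3×3 block = -45
det = (8)·(-45) = -360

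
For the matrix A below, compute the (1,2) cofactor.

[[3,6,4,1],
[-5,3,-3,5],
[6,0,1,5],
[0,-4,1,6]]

-133

Delete row 1 and column 2; the remaining 3×3 submatrix is [-5 -3 5; 6 1 5; 0 1 6].
Its determinant is 133.
The cofactor carries sign (−1)^(1+2) = −1, so C_{1,2} = −(133) = -133.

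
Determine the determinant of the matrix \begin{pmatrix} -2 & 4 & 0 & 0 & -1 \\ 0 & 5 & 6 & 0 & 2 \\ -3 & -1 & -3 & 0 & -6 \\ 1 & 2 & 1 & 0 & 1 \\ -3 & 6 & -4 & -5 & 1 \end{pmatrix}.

The determinant is 620.

Expand along column 4 (it has 4 zeros):
  − (-5) · M_54   where M_54 = det([-2 4 0 -1; 0 5 6 2; -3 -1 -3 -6; 1 2 1 1]) = 124
det = (-1)·(-5)·(124) = 620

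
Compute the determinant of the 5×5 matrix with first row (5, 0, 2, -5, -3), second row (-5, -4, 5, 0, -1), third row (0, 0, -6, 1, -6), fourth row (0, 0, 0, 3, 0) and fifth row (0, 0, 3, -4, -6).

The matrix is block upper-triangular with a 2×2 block and a 3×3 block on the diagonal, so its determinant equals the product of the determinants of the diagonal blocks.
det of the 2×2 block = -20
det of the 3×3 block = 162
det = (-20)·(162) = -3240

The determinant is -3240.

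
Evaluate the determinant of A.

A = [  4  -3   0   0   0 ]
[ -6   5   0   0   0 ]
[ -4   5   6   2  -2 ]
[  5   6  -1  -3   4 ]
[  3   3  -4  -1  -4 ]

A is block lower-triangular with a 2×2 block and a 3×3 block on the diagonal, so its determinant equals the product of the determinants of the diagonal blocks.
det of the 2×2 block = 2
det of the 3×3 block = 78
det = (2)·(78) = 156

156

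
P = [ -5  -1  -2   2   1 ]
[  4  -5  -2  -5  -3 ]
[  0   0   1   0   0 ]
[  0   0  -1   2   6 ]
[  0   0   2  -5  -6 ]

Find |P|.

det(P) = 522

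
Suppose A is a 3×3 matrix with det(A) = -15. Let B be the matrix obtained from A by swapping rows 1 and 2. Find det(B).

Swapping two rows multiplies the determinant by −1.
det(B) = (-1)·(-15) = 15

The determinant is 15.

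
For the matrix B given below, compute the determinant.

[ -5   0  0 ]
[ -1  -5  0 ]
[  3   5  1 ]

B is lower triangular, so det(B) is the product of the diagonal entries:
det = (-5) · (-5) · (1) = 25

The determinant is 25.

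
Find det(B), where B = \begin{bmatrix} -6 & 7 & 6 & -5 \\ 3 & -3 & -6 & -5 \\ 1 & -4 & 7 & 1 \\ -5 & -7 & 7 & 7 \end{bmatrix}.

Expand along row 1:
  + (-6) · M_11   where M_11 = det([-3 -6 -5; -4 7 1; -7 7 7]) = -357
  − (7) · M_12   where M_12 = det([3 -6 -5; 1 7 1; -5 7 7]) = -12
  + (6) · M_13   where M_13 = det([3 -3 -5; 1 -4 1; -5 -7 7]) = 108
  − (-5) · M_14   where M_14 = det([3 -3 -6; 1 -4 7; -5 -7 7]) = 351
det = (+1)·(-6)·(-357) + (-1)·(7)·(-12) + (+1)·(6)·(108) + (-1)·(-5)·(351) = 4629

4629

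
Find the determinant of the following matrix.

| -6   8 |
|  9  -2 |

det = (-6)·(-2) − 8·9 = 12 − 72 = -60

-60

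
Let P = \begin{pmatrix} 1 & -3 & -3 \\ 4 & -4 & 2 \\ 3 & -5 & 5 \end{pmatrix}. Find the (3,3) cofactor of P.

Delete row 3 and column 3; the remaining 2×2 submatrix is [1 -3; 4 -4].
Its determinant is 1·(-4) − (-3)·4 = 8.
The cofactor carries sign (−1)^(3+3) = +1, so C_{3,3} = +(8) = 8.

8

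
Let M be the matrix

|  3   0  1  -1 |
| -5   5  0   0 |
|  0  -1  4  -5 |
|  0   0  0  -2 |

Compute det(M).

|M| = -130

Expand along row 4 (it has 3 zeros):
  + (-2) · M_44   where M_44 = det([3 0 1; -5 5 0; 0 -1 4]) = 65
det = (+1)·(-2)·(65) = -130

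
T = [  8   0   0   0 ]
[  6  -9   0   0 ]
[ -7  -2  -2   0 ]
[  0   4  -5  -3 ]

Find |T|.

T is lower triangular, so det(T) is the product of the diagonal entries:
det = (8) · (-9) · (-2) · (-3) = -432

The determinant is -432.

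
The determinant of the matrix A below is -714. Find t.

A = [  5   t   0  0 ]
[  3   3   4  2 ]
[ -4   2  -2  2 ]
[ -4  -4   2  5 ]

Expanding along the column containing t, det(A) is linear in t: det(A) = (26)·t + (-610).
Set (26)·t + (-610) = -714  ⇒  (26)·t = -104  ⇒  t = -4.

-4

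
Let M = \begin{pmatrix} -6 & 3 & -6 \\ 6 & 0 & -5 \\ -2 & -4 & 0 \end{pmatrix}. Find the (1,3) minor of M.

Delete row 1 and column 3; the remaining 2×2 submatrix is [6 0; -2 -4].
Its determinant is 6·(-4) − 0·(-2) = -24.

-24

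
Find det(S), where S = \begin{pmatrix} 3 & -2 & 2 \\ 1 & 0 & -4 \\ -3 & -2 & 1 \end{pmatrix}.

Expand along row 2:
  − 1 · |-2 2; -2 1| = −1·(-2 − (-4)) = -2
  − (-4) · |3 -2; -3 -2| = −(-4)·(-6 − 6) = -48
Sum: (-2) + (-48) = -50

-50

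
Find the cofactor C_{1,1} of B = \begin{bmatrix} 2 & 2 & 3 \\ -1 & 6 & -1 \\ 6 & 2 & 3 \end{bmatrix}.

20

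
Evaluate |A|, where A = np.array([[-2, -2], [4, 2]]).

det(A) = (-2)·2 − (-2)·4 = -4 − (-8) = 4

4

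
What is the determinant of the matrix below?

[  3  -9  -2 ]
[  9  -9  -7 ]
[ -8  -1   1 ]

-309

Expand along row 1:
  + 3 · |-9 -7; -1 1| = 3·(-9 − 7) = -48
  − (-9) · |9 -7; -8 1| = −(-9)·(9 − 56) = -423
  + (-2) · |9 -9; -8 -1| = (-2)·(-9 − 72) = 162
Sum: (-48) + (-423) + (162) = -309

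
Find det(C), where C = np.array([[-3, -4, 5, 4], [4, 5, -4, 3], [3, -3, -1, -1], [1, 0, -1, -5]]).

Expand along row 4 (it has 1 zero):
  − (1) · M_41   where M_41 = det([-4 5 4; 5 -4 3; -3 -1 -1]) = -116
  − (-1) · M_43   where M_43 = det([-3 -4 4; 4 5 3; 3 -3 -1]) = -172
  + (-5) · M_44   where M_44 = det([-3 -4 5; 4 5 -4; 3 -3 -1]) = -52
det = (-1)·(1)·(-116) + (-1)·(-1)·(-172) + (+1)·(-5)·(-52) = 204

204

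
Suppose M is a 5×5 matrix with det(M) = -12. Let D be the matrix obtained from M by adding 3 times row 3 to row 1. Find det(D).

det(D) = -12

Adding a multiple of one row to another leaves the determinant unchanged.
det(D) = (1)·(-12) = -12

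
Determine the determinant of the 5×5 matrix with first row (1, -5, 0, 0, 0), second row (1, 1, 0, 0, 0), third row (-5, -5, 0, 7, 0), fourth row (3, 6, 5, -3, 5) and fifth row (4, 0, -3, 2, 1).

-840

The matrix is block lower-triangular with a 2×2 block and a 3×3 block on the diagonal, so its determinant equals the product of the determinants of the diagonal blocks.
det of the 2×2 block = 6
det of the 3×3 block = -140
det = (6)·(-140) = -840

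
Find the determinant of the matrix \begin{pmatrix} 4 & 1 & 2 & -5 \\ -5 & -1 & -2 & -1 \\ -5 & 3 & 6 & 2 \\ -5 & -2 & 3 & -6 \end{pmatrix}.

-833

Expand along row 1:
  + (4) · M_11   where M_11 = det([-1 -2 -1; 3 6 2; -2 3 -6]) = -7
  − (1) · M_12   where M_12 = det([-5 -2 -1; -5 6 2; -5 3 -6]) = 275
  + (2) · M_13   where M_13 = det([-5 -1 -1; -5 3 2; -5 -2 -6]) = 85
  − (-5) · M_14   where M_14 = det([-5 -1 -2; -5 3 6; -5 -2 3]) = -140
det = (+1)·(4)·(-7) + (-1)·(1)·(275) + (+1)·(2)·(85) + (-1)·(-5)·(-140) = -833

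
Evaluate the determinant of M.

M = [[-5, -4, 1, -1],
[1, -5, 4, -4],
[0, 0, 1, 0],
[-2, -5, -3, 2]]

|M| = 141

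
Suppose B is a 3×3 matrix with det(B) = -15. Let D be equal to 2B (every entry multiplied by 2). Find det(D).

|D| = -120

For a 3×3 matrix, det(2B) = 2^3·det(B) = 8·det(B).
det(D) = (8)·(-15) = -120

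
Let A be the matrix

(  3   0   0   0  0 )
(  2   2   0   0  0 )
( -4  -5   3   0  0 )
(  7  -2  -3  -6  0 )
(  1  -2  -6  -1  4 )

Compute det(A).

det(A) = -432

A is lower triangular, so det(A) is the product of the diagonal entries:
det = (3) · (2) · (3) · (-6) · (4) = -432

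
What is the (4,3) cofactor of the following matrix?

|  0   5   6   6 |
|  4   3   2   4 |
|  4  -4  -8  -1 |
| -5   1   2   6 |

Delete row 4 and column 3; the remaining 3×3 submatrix is [0 5 6; 4 3 4; 4 -4 -1].
Its determinant is -68.
The cofactor carries sign (−1)^(4+3) = −1, so C_{4,3} = −(-68) = 68.

The cofactor is 68.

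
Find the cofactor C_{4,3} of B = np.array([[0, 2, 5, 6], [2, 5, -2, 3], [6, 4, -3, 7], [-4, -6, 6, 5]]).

124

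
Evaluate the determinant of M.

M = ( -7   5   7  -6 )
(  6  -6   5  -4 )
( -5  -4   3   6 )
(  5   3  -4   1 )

-2977

Expand along row 1:
  + (-7) · M_11   where M_11 = det([-6 5 -4; -4 3 6; 3 -4 1]) = -80
  − (5) · M_12   where M_12 = det([6 5 -4; -5 3 6; 5 -4 1]) = 317
  + (7) · M_13   where M_13 = det([6 -6 -4; -5 -4 6; 5 3 1]) = -362
  − (-6) · M_14   where M_14 = det([6 -6 5; -5 -4 3; 5 3 -4]) = 97
det = (+1)·(-7)·(-80) + (-1)·(5)·(317) + (+1)·(7)·(-362) + (-1)·(-6)·(97) = -2977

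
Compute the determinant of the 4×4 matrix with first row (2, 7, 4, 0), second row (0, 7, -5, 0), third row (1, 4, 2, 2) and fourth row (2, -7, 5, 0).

252

Expand along column 4 (it has 3 zeros):
  − (2) · M_34   where M_34 = det([2 7 4; 0 7 -5; 2 -7 5]) = -126
det = (-1)·(2)·(-126) = 252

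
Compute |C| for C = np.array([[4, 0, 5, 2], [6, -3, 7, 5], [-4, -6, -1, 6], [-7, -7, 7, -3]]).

|C| = 1062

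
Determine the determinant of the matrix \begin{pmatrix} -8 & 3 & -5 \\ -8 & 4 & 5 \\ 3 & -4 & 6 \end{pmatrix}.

The determinant is -263.

Expand along column 1:
  + (-8) · |4 5; -4 6| = (-8)·(24 − (-20)) = -352
  − (-8) · |3 -5; -4 6| = −(-8)·(18 − 20) = -16
  + 3 · |3 -5; 4 5| = 3·(15 − (-20)) = 105
Sum: (-352) + (-16) + (105) = -263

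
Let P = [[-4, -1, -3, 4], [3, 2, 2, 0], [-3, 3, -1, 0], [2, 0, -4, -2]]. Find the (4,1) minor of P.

The minor is -32.

Delete row 4 and column 1; the remaining 3×3 submatrix is [-1 -3 4; 2 2 0; 3 -1 0].
Its determinant is -32.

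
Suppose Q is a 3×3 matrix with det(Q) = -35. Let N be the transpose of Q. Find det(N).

det(N) = -35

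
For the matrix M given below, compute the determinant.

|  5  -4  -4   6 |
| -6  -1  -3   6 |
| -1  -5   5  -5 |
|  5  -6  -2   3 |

Expand along row 1:
  + (5) · M_11   where M_11 = det([-1 -3 6; -5 5 -5; -6 -2 3]) = 100
  − (-4) · M_12   where M_12 = det([-6 -3 6; -1 5 -5; 5 -2 3]) = -102
  + (-4) · M_13   where M_13 = det([-6 -1 6; -1 -5 -5; 5 -6 3]) = 478
  − (6) · M_14   where M_14 = det([-6 -1 -3; -1 -5 5; 5 -6 -2]) = -356
det = (+1)·(5)·(100) + (-1)·(-4)·(-102) + (+1)·(-4)·(478) + (-1)·(6)·(-356) = 316

The determinant is 316.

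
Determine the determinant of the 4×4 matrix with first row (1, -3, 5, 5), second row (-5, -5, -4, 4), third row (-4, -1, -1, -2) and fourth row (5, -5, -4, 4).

1010

Expand along row 1:
  + (1) · M_11   where M_11 = det([-5 -4 4; -1 -1 -2; -5 -4 4]) = 0
  − (-3) · M_12   where M_12 = det([-5 -4 4; -4 -1 -2; 5 -4 4]) = 120
  + (5) · M_13   where M_13 = det([-5 -5 4; -4 -1 -2; 5 -5 4]) = 140
  − (5) · M_14   where M_14 = det([-5 -5 -4; -4 -1 -1; 5 -5 -4]) = 10
det = (+1)·(1)·(0) + (-1)·(-3)·(120) + (+1)·(5)·(140) + (-1)·(5)·(10) = 1010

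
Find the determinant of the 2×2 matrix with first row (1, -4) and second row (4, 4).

det = 1·4 − (-4)·4 = 4 − (-16) = 20

The determinant is 20.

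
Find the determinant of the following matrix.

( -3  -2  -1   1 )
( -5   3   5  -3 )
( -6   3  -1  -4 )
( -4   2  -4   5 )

Expand along row 1:
  + (-3) · M_11   where M_11 = det([3 5 -3; 3 -1 -4; 2 -4 5]) = -148
  − (-2) · M_12   where M_12 = det([-5 5 -3; -6 -1 -4; -4 -4 5]) = 275
  + (-1) · M_13   where M_13 = det([-5 3 -3; -6 3 -4; -4 2 5]) = 23
  − (1) · M_14   where M_14 = det([-5 3 5; -6 3 -1; -4 2 -4]) = -10
det = (+1)·(-3)·(-148) + (-1)·(-2)·(275) + (+1)·(-1)·(23) + (-1)·(1)·(-10) = 981

981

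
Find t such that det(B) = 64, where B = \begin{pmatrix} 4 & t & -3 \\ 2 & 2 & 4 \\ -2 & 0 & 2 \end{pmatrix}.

Expanding along the row containing t, det(B) is linear in t: det(B) = (-12)·t + (4).
Set (-12)·t + (4) = 64  ⇒  (-12)·t = 60  ⇒  t = -5.

-5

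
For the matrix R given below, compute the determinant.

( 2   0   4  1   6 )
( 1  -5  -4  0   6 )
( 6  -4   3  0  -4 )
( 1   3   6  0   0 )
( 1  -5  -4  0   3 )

|R| = 132

Expand along column 4 (it has 4 zeros):
  − (1) · M_14   where M_14 = det([1 -5 -4 6; 6 -4 3 -4; 1 3 6 0; 1 -5 -4 3]) = -132
det = (-1)·(1)·(-132) = 132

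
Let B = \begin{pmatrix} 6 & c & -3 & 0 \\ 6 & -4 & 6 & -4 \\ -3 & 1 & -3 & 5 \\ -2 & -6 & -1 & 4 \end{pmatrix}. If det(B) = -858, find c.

Expanding along the column containing c, det(B) is linear in c: det(B) = (18)·c + (-948).
Set (18)·c + (-948) = -858  ⇒  (18)·c = 90  ⇒  c = 5.

c = 5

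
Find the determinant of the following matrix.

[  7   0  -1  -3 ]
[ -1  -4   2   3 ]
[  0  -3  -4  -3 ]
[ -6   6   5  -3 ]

Expand along row 1 (it has 1 zero):
  + (7) · M_11   where M_11 = det([-4 2 3; -3 -4 -3; 6 5 -3]) = -135
  + (-1) · M_13   where M_13 = det([-1 -4 3; 0 -3 -3; -6 6 -3]) = -153
  − (-3) · M_14   where M_14 = det([-1 -4 2; 0 -3 -4; -6 6 5]) = -141
det = (+1)·(7)·(-135) + (+1)·(-1)·(-153) + (-1)·(-3)·(-141) = -1215

-1215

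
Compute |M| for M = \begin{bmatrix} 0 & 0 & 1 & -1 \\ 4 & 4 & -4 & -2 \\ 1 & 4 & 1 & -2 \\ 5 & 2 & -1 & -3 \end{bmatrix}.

Expand along row 1 (it has 2 zeros):
  + (1) · M_13   where M_13 = det([4 4 -2; 1 4 -2; 5 2 -3]) = -24
  − (-1) · M_14   where M_14 = det([4 4 -4; 1 4 1; 5 2 -1]) = 72
det = (+1)·(1)·(-24) + (-1)·(-1)·(72) = 48

|M| = 48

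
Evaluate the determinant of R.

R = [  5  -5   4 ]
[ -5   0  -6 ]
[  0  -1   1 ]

|R| = -35

Expand along row 2:
  − (-5) · |-5 4; -1 1| = −(-5)·(-5 − (-4)) = -5
  − (-6) · |5 -5; 0 -1| = −(-6)·(-5 − 0) = -30
Sum: (-5) + (-30) = -35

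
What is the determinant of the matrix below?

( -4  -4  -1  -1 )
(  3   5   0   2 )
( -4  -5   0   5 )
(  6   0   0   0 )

-210

Expand along row 4 (it has 3 zeros):
  − (6) · M_41   where M_41 = det([-4 -1 -1; 5 0 2; -5 0 5]) = 35
det = (-1)·(6)·(35) = -210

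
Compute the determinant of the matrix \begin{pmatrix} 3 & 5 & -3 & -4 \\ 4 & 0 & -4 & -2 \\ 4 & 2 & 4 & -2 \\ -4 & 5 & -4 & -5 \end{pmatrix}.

The determinant is 560.

Expand along row 2 (it has 1 zero):
  − (4) · M_21   where M_21 = det([5 -3 -4; 2 4 -2; 5 -4 -5]) = -28
  − (-4) · M_23   where M_23 = det([3 5 -4; 4 2 -2; -4 5 -5]) = 28
  + (-2) · M_24   where M_24 = det([3 5 -3; 4 2 4; -4 5 -4]) = -168
det = (-1)·(4)·(-28) + (-1)·(-4)·(28) + (+1)·(-2)·(-168) = 560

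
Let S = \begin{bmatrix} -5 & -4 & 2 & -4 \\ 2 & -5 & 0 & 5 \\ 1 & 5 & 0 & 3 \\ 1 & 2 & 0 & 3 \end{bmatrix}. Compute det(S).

6

Expand along column 3 (it has 3 zeros):
  + (2) · M_13   where M_13 = det([2 -5 5; 1 5 3; 1 2 3]) = 3
det = (+1)·(2)·(3) = 6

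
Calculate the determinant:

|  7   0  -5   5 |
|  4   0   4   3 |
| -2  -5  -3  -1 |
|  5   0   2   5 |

315

Expand along column 2 (it has 3 zeros):
  − (-5) · M_32   where M_32 = det([7 -5 5; 4 4 3; 5 2 5]) = 63
det = (-1)·(-5)·(63) = 315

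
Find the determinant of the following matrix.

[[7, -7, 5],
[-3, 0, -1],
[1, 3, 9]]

Expand along column 2:
  − (-7) · |-3 -1; 1 9| = −(-7)·(-27 − (-1)) = -182
  − 3 · |7 5; -3 -1| = −3·(-7 − (-15)) = -24
Sum: (-182) + (-24) = -206

The determinant is -206.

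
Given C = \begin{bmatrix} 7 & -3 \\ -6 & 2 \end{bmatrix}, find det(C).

-4

det(C) = 7·2 − (-3)·(-6) = 14 − 18 = -4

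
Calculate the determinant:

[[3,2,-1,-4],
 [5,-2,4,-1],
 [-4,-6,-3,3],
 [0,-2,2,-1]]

Expand along row 4 (it has 1 zero):
  + (-2) · M_42   where M_42 = det([3 -1 -4; 5 4 -1; -4 -3 3]) = 34
  − (2) · M_43   where M_43 = det([3 2 -4; 5 -2 -1; -4 -6 3]) = 94
  + (-1) · M_44   where M_44 = det([3 2 -1; 5 -2 4; -4 -6 -3]) = 126
det = (+1)·(-2)·(34) + (-1)·(2)·(94) + (+1)·(-1)·(126) = -382

The determinant is -382.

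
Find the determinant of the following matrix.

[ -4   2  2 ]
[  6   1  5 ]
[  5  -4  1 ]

The determinant is -104.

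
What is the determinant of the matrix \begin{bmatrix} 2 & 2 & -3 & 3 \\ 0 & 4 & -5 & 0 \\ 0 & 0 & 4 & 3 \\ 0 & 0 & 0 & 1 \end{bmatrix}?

The matrix is upper triangular, so the determinant is the product of the diagonal entries:
det = (2) · (4) · (4) · (1) = 32

The determinant is 32.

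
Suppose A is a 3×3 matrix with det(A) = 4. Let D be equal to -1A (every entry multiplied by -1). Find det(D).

det(D) = -4

For a 3×3 matrix, det(-1A) = (-1)^3·det(A) = -1·det(A).
det(D) = (-1)·(4) = -4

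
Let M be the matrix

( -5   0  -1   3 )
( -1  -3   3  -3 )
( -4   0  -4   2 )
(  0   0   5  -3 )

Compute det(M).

Expand along column 2 (it has 3 zeros):
  + (-3) · M_22   where M_22 = det([-5 -1 3; -4 -4 2; 0 5 -3]) = -58
det = (+1)·(-3)·(-58) = 174

174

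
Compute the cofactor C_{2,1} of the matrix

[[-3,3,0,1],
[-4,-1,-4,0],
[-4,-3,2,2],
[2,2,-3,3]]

Delete row 2 and column 1; the remaining 3×3 submatrix is [3 0 1; -3 2 2; 2 -3 3].
Its determinant is 41.
The cofactor carries sign (−1)^(2+1) = −1, so C_{2,1} = −(41) = -41.

-41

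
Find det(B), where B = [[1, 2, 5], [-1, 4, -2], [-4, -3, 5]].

The determinant is 135.

Expand along row 1:
  + 1 · |4 -2; -3 5| = 1·(20 − 6) = 14
  − 2 · |-1 -2; -4 5| = −2·(-5 − 8) = 26
  + 5 · |-1 4; -4 -3| = 5·(3 − (-16)) = 95
Sum: (14) + (26) + (95) = 135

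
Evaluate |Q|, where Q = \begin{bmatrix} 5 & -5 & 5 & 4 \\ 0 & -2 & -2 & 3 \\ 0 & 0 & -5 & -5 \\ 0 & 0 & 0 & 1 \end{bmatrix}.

50

Q is upper triangular, so det(Q) is the product of the diagonal entries:
det = (5) · (-2) · (-5) · (1) = 50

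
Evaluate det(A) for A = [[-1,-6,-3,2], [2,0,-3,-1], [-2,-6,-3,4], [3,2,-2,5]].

Expand along row 2 (it has 1 zero):
  − (2) · M_21   where M_21 = det([-6 -3 2; -6 -3 4; 2 -2 5]) = -36
  − (-3) · M_23   where M_23 = det([-1 -6 2; -2 -6 4; 3 2 5]) = -66
  + (-1) · M_24   where M_24 = det([-1 -6 -3; -2 -6 -3; 3 2 -2]) = 18
det = (-1)·(2)·(-36) + (-1)·(-3)·(-66) + (+1)·(-1)·(18) = -144

-144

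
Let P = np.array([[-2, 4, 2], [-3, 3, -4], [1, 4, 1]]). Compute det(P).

Expand along row 1:
  + (-2) · |3 -4; 4 1| = (-2)·(3 − (-16)) = -38
  − 4 · |-3 -4; 1 1| = −4·(-3 − (-4)) = -4
  + 2 · |-3 3; 1 4| = 2·(-12 − 3) = -30
Sum: (-38) + (-4) + (-30) = -72

-72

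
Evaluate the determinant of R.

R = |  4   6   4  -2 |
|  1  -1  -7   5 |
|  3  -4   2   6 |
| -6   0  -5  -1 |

-1026

Expand along row 4 (it has 1 zero):
  − (-6) · M_41   where M_41 = det([6 4 -2; -1 -7 5; -4 2 6]) = -308
  − (-5) · M_43   where M_43 = det([4 6 -2; 1 -1 5; 3 -4 6]) = 112
  + (-1) · M_44   where M_44 = det([4 6 4; 1 -1 -7; 3 -4 2]) = -262
det = (-1)·(-6)·(-308) + (-1)·(-5)·(112) + (+1)·(-1)·(-262) = -1026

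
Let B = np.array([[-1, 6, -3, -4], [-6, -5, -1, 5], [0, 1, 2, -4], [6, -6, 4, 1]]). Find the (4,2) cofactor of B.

The cofactor is 126.

Delete row 4 and column 2; the remaining 3×3 submatrix is [-1 -3 -4; -6 -1 5; 0 2 -4].
Its determinant is 126.
The cofactor carries sign (−1)^(4+2) = +1, so C_{4,2} = +(126) = 126.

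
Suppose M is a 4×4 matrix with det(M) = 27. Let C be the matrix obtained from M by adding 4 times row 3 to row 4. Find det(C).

The determinant is 27.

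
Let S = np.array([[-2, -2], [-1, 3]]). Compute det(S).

det(S) = -8

det(S) = (-2)·3 − (-2)·(-1) = -6 − 2 = -8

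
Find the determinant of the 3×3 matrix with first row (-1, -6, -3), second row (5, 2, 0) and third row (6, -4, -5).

Expand along row 2:
  − 5 · |-6 -3; -4 -5| = −5·(30 − 12) = -90
  + 2 · |-1 -3; 6 -5| = 2·(5 − (-18)) = 46
Sum: (-90) + (46) = -44

The determinant is -44.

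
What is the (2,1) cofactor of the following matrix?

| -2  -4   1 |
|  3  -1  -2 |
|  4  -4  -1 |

The cofactor is -8.

Delete row 2 and column 1; the remaining 2×2 submatrix is [-4 1; -4 -1].
Its determinant is (-4)·(-1) − 1·(-4) = 8.
The cofactor carries sign (−1)^(2+1) = −1, so C_{2,1} = −(8) = -8.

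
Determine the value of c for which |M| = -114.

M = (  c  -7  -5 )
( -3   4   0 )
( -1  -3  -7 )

c = 7

Expanding along the row containing c, det(M) is linear in c: det(M) = (-28)·c + (82).
Set (-28)·c + (82) = -114  ⇒  (-28)·c = -196  ⇒  c = 7.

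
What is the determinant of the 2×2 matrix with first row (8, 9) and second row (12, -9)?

The determinant is -180.

det = 8·(-9) − 9·12 = -72 − 108 = -180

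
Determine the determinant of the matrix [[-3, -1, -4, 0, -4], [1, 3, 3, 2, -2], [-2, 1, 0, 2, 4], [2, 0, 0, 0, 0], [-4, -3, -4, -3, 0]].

-128

Expand along row 4 (it has 4 zeros):
  − (2) · M_41   where M_41 = det([-1 -4 0 -4; 3 3 2 -2; 1 0 2 4; -3 -4 -3 0]) = 64
det = (-1)·(2)·(64) = -128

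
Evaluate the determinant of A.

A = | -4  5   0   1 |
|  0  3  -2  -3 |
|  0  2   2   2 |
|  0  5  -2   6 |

-376

Expand along column 1 (it has 3 zeros):
  + (-4) · M_11   where M_11 = det([3 -2 -3; 2 2 2; 5 -2 6]) = 94
det = (+1)·(-4)·(94) = -376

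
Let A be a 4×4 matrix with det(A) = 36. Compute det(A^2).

The determinant is 1296.

det(A^2) = (det A)^2 = (36)^2 = 1296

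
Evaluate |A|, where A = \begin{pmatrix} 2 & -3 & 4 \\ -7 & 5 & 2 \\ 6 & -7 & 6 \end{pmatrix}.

2

Expand along column 1:
  + 2 · |5 2; -7 6| = 2·(30 − (-14)) = 88
  − (-7) · |-3 4; -7 6| = −(-7)·(-18 − (-28)) = 70
  + 6 · |-3 4; 5 2| = 6·(-6 − 20) = -156
Sum: (88) + (70) + (-156) = 2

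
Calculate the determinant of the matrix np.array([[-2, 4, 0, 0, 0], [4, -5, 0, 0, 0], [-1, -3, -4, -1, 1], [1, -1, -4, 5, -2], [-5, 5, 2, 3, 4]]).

828

The matrix is block lower-triangular with a 2×2 block and a 3×3 block on the diagonal, so its determinant equals the product of the determinants of the diagonal blocks.
det of the 2×2 block = -6
det of the 3×3 block = -138
det = (-6)·(-138) = 828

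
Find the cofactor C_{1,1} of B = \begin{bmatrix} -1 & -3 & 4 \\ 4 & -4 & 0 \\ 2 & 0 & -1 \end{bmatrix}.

4

Delete row 1 and column 1; the remaining 2×2 submatrix is [-4 0; 0 -1].
Its determinant is (-4)·(-1) − 0·0 = 4.
The cofactor carries sign (−1)^(1+1) = +1, so C_{1,1} = +(4) = 4.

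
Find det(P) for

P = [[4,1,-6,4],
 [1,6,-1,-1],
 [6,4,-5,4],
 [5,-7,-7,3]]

|P| = -392

Expand along row 1:
  + (4) · M_11   where M_11 = det([6 -1 -1; 4 -5 4; -7 -7 3]) = 181
  − (1) · M_12   where M_12 = det([1 -1 -1; 6 -5 4; 5 -7 3]) = 28
  + (-6) · M_13   where M_13 = det([1 6 -1; 6 4 4; 5 -7 3]) = 114
  − (4) · M_14   where M_14 = det([1 6 -1; 6 4 -5; 5 -7 -7]) = 101
det = (+1)·(4)·(181) + (-1)·(1)·(28) + (+1)·(-6)·(114) + (-1)·(4)·(101) = -392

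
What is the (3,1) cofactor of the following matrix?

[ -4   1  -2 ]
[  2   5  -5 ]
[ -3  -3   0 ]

Delete row 3 and column 1; the remaining 2×2 submatrix is [1 -2; 5 -5].
Its determinant is 1·(-5) − (-2)·5 = 5.
The cofactor carries sign (−1)^(3+1) = +1, so C_{3,1} = +(5) = 5.

5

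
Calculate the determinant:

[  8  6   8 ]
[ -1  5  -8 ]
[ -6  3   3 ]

Expand along column 1:
  + 8 · |5 -8; 3 3| = 8·(15 − (-24)) = 312
  − (-1) · |6 8; 3 3| = −(-1)·(18 − 24) = -6
  + (-6) · |6 8; 5 -8| = (-6)·(-48 − 40) = 528
Sum: (312) + (-6) + (528) = 834

834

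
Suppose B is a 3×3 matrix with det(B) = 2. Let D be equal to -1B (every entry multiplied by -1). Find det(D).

For a 3×3 matrix, det(-1B) = (-1)^3·det(B) = -1·det(B).
det(D) = (-1)·(2) = -2

-2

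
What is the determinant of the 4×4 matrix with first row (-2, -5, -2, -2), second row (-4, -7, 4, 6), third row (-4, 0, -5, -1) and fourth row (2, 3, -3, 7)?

1876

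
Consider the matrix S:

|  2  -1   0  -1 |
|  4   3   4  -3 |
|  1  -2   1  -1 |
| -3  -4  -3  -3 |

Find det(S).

|S| = -112

Expand along row 1 (it has 1 zero):
  + (2) · M_11   where M_11 = det([3 4 -3; -2 1 -1; -4 -3 -3]) = -56
  − (-1) · M_12   where M_12 = det([4 4 -3; 1 1 -1; -3 -3 -3]) = 0
  − (-1) · M_14   where M_14 = det([4 3 4; 1 -2 1; -3 -4 -3]) = 0
det = (+1)·(2)·(-56) + (-1)·(-1)·(0) + (-1)·(-1)·(0) = -112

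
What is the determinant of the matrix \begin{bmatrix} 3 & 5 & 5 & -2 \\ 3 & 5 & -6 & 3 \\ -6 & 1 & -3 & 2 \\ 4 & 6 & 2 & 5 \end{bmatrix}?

Expand along row 1:
  + (3) · M_11   where M_11 = det([5 -6 3; 1 -3 2; 6 2 5]) = -77
  − (5) · M_12   where M_12 = det([3 -6 3; -6 -3 2; 4 2 5]) = -285
  + (5) · M_13   where M_13 = det([3 5 3; -6 1 2; 4 6 5]) = 49
  − (-2) · M_14   where M_14 = det([3 5 -6; -6 1 -3; 4 6 2]) = 300
det = (+1)·(3)·(-77) + (-1)·(5)·(-285) + (+1)·(5)·(49) + (-1)·(-2)·(300) = 2039

2039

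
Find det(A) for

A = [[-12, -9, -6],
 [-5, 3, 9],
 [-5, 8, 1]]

Expand along row 1:
  + (-12) · |3 9; 8 1| = (-12)·(3 − 72) = 828
  − (-9) · |-5 9; -5 1| = −(-9)·(-5 − (-45)) = 360
  + (-6) · |-5 3; -5 8| = (-6)·(-40 − (-15)) = 150
Sum: (828) + (360) + (150) = 1338

The determinant is 1338.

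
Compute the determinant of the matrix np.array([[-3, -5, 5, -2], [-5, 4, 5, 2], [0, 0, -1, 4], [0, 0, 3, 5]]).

The matrix is block upper-triangular with a 2×2 block and a 2×2 block on the diagonal, so its determinant equals the product of the determinants of the diagonal blocks.
det of the 2×2 block = -37
det of the 2×2 block = -17
det = (-37)·(-17) = 629

629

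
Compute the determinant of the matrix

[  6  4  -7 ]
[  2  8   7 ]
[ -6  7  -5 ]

The determinant is -1096.

Expand along column 1:
  + 6 · |8 7; 7 -5| = 6·(-40 − 49) = -534
  − 2 · |4 -7; 7 -5| = −2·(-20 − (-49)) = -58
  + (-6) · |4 -7; 8 7| = (-6)·(28 − (-56)) = -504
Sum: (-534) + (-58) + (-504) = -1096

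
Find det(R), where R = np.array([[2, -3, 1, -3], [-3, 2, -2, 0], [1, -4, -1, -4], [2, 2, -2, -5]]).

|R| = -95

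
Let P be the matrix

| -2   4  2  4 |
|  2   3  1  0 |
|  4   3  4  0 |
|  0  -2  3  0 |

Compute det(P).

40

Expand along column 4 (it has 3 zeros):
  − (4) · M_14   where M_14 = det([2 3 1; 4 3 4; 0 -2 3]) = -10
det = (-1)·(4)·(-10) = 40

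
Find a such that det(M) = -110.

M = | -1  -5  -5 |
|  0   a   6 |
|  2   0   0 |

Expanding along the column containing a, det(M) is linear in a: det(M) = (10)·a + (-60).
Set (10)·a + (-60) = -110  ⇒  (10)·a = -50  ⇒  a = -5.

a = -5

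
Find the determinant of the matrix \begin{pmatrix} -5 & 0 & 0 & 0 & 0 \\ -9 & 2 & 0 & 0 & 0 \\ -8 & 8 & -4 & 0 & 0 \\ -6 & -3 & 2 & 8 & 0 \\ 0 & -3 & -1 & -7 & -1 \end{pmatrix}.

The determinant is -320.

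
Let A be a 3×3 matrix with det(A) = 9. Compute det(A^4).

6561

det(A^4) = (det A)^4 = (9)^4 = 6561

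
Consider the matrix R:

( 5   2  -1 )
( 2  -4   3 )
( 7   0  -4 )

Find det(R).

|R| = 110

Expand along row 3:
  + 7 · |2 -1; -4 3| = 7·(6 − 4) = 14
  + (-4) · |5 2; 2 -4| = (-4)·(-20 − 4) = 96
Sum: (14) + (96) = 110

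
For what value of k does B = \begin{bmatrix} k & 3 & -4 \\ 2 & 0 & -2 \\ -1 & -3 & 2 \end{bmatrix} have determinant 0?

Expanding along the column containing k, det(B) is linear in k: det(B) = (-6)·k + (18).
Set (-6)·k + (18) = 0  ⇒  (-6)·k = -18  ⇒  k = 3.

3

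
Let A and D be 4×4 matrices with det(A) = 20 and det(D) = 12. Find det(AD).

det(AD) = 240

det(AD) = det(A)·det(D) = (20)·(12) = 240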